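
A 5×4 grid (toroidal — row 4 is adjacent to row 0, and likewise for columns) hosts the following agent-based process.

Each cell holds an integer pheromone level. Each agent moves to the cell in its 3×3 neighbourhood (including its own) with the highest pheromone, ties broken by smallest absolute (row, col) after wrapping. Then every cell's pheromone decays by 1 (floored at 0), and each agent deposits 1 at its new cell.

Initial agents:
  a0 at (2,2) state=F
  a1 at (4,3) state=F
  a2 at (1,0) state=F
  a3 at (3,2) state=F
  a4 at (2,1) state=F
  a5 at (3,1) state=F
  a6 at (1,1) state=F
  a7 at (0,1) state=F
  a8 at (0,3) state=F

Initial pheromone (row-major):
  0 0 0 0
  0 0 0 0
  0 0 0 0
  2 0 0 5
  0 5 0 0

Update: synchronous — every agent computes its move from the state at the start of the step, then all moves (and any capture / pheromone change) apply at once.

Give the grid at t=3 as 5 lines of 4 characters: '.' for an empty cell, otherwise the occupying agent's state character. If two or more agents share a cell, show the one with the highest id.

....
....
....
...F
.F..

t=1: a0@(3,3) a1@(3,3) a2@(0,0) a3@(3,3) a4@(3,0) a5@(4,1) a6@(0,0) a7@(4,1) a8@(0,0) | pheromone: 3 0 0 0 / 0 0 0 0 / 0 0 0 0 / 2 0 0 7 / 0 6 0 0
t=2: a0@(3,3) a1@(3,3) a2@(4,1) a3@(3,3) a4@(3,3) a5@(4,1) a6@(4,1) a7@(4,1) a8@(4,1) | pheromone: 2 0 0 0 / 0 0 0 0 / 0 0 0 0 / 1 0 0 10 / 0 10 0 0
t=3: a0@(3,3) a1@(3,3) a2@(4,1) a3@(3,3) a4@(3,3) a5@(4,1) a6@(4,1) a7@(4,1) a8@(4,1) | pheromone: 1 0 0 0 / 0 0 0 0 / 0 0 0 0 / 0 0 0 13 / 0 14 0 0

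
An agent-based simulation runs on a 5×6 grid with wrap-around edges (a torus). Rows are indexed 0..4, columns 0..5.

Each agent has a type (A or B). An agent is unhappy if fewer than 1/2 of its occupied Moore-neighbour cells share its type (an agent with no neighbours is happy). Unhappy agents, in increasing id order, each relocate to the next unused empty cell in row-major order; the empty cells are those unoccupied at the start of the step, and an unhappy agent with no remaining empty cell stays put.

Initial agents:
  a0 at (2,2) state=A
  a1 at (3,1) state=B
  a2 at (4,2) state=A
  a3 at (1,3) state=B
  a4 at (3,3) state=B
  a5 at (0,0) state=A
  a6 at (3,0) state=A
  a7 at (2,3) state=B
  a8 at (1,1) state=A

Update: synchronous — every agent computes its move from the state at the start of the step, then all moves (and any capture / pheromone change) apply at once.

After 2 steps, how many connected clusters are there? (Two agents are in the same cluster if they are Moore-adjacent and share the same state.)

3

t=1: a0@(0,1):A a1@(0,2):B a2@(0,3):A a3@(1,3):B a4@(0,4):B a5@(0,0):A a6@(0,5):A a7@(2,3):B a8@(1,1):A
t=2: a0@(0,1):A a1@(1,0):B a2@(1,2):A a3@(1,3):B a4@(1,4):B a5@(0,0):A a6@(0,5):A a7@(2,3):B a8@(1,1):A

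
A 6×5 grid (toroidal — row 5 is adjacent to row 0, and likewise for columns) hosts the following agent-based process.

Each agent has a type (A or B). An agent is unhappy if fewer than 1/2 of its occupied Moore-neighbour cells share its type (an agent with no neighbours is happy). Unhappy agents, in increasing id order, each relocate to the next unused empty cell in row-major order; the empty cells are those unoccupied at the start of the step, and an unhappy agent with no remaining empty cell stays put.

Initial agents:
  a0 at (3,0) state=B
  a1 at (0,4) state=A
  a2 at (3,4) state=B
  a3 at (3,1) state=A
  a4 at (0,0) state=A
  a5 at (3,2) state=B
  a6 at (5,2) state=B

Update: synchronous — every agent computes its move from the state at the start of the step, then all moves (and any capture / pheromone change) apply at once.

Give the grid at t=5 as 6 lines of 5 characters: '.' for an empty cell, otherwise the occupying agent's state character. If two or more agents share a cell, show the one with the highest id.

t=1: a0@(3,0):B a1@(0,4):A a2@(3,4):B a3@(0,1):A a4@(0,0):A a5@(0,2):B a6@(5,2):B
t=2: a0@(3,0):B a1@(0,4):A a2@(3,4):B a3@(0,3):A a4@(0,0):A a5@(0,2):B a6@(5,2):B
t=3: a0@(3,0):B a1@(0,4):A a2@(3,4):B a3@(0,1):A a4@(0,0):A a5@(0,2):B a6@(5,2):B
t=4: a0@(3,0):B a1@(0,4):A a2@(3,4):B a3@(0,3):A a4@(0,0):A a5@(0,2):B a6@(5,2):B
t=5: a0@(3,0):B a1@(0,4):A a2@(3,4):B a3@(0,1):A a4@(0,0):A a5@(0,2):B a6@(5,2):B

AAB.A
.....
.....
B...B
.....
..B..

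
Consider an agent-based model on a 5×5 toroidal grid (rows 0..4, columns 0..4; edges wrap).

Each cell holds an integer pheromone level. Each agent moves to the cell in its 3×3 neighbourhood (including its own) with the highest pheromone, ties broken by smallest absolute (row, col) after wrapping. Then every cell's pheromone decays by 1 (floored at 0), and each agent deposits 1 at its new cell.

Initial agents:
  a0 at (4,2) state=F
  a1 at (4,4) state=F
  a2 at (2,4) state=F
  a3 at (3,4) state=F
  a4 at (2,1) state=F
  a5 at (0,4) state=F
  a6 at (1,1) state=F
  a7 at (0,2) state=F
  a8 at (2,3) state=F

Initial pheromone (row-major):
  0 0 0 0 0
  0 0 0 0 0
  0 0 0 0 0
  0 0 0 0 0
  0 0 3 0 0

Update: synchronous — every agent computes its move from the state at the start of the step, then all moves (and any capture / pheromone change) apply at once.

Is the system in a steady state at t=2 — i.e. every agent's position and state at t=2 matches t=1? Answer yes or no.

t=1: a0@(4,2) a1@(0,0) a2@(1,0) a3@(2,0) a4@(1,0) a5@(0,0) a6@(0,0) a7@(4,2) a8@(1,2) | pheromone: 3 0 0 0 0 / 2 0 1 0 0 / 1 0 0 0 0 / 0 0 0 0 0 / 0 0 4 0 0
t=2: a0@(4,2) a1@(0,0) a2@(0,0) a3@(1,0) a4@(0,0) a5@(0,0) a6@(0,0) a7@(4,2) a8@(1,2) | pheromone: 7 0 0 0 0 / 2 0 1 0 0 / 0 0 0 0 0 / 0 0 0 0 0 / 0 0 5 0 0

no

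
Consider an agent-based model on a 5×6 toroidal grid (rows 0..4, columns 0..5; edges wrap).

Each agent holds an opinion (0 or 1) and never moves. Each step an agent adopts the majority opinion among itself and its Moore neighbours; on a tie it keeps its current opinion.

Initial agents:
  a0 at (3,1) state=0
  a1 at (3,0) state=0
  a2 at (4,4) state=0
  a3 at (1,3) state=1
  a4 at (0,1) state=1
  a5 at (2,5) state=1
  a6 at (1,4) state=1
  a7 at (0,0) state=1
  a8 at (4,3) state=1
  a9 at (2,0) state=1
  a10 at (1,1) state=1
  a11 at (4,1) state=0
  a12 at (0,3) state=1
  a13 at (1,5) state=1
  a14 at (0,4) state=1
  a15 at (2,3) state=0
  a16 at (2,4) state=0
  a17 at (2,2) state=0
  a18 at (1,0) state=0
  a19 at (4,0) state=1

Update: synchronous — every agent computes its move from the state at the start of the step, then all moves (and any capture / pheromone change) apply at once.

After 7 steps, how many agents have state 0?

3

t=1: a0@(3,1):0 a1@(3,0):0 a2@(4,4):1 a3@(1,3):1 a4@(0,1):1 a5@(2,5):1 a6@(1,4):1 a7@(0,0):1 a8@(4,3):1 a9@(2,0):1 a10@(1,1):1 a11@(4,1):0 a12@(0,3):1 a13@(1,5):1 a14@(0,4):1 a15@(2,3):0 a16@(2,4):1 a17@(2,2):0 a18@(1,0):1 a19@(4,0):1
t=2: a0@(3,1):0 a1@(3,0):0 a2@(4,4):1 a3@(1,3):1 a4@(0,1):1 a5@(2,5):1 a6@(1,4):1 a7@(0,0):1 a8@(4,3):1 a9@(2,0):1 a10@(1,1):1 a11@(4,1):0 a12@(0,3):1 a13@(1,5):1 a14@(0,4):1 a15@(2,3):1 a16@(2,4):1 a17@(2,2):0 a18@(1,0):1 a19@(4,0):1
t=3: a0@(3,1):0 a1@(3,0):0 a2@(4,4):1 a3@(1,3):1 a4@(0,1):1 a5@(2,5):1 a6@(1,4):1 a7@(0,0):1 a8@(4,3):1 a9@(2,0):1 a10@(1,1):1 a11@(4,1):0 a12@(0,3):1 a13@(1,5):1 a14@(0,4):1 a15@(2,3):1 a16@(2,4):1 a17@(2,2):1 a18@(1,0):1 a19@(4,0):1
t=4: (unchanged — steady state)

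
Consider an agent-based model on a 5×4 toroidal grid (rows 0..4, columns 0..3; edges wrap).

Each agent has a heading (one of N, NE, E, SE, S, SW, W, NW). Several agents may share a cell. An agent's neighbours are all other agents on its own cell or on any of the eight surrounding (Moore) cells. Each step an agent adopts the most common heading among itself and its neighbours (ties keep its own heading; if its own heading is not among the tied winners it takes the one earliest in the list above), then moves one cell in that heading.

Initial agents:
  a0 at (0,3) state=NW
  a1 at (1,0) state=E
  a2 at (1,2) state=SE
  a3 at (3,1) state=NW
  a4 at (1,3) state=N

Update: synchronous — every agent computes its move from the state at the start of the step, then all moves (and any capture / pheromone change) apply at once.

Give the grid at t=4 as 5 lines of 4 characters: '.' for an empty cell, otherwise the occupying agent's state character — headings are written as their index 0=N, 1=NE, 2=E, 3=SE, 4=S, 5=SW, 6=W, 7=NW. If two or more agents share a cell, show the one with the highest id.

..3.
...7
...0
....
.7..

t=1: a0@(4,2):NW a1@(1,1):E a2@(2,3):SE a3@(2,0):NW a4@(0,3):N
t=2: a0@(3,1):NW a1@(1,2):E a2@(3,0):SE a3@(1,3):NW a4@(4,3):N
t=3: a0@(2,0):NW a1@(1,3):E a2@(4,1):SE a3@(0,2):NW a4@(3,3):N
t=4: a0@(1,3):NW a1@(0,2):NW a2@(0,2):SE a3@(4,1):NW a4@(2,3):N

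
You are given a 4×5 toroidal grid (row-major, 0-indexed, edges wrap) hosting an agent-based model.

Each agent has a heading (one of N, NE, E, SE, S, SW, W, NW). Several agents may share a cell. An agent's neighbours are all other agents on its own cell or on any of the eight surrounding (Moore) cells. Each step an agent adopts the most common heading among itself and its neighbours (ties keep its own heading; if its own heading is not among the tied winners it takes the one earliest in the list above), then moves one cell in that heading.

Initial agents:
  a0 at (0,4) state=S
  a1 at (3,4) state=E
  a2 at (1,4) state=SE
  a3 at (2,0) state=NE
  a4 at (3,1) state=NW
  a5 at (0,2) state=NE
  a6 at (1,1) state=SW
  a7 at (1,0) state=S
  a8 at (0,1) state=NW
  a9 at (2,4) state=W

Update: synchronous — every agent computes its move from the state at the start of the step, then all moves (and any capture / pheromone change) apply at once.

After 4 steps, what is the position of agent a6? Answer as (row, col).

t=1: a0@(1,4):S a1@(3,0):E a2@(2,4):S a3@(1,1):NE a4@(2,0):NW a5@(3,1):NW a6@(0,2):NE a7@(2,0):S a8@(3,0):NW a9@(2,3):W
t=2: a0@(2,4):S a1@(2,4):NW a2@(3,4):S a3@(0,2):NE a4@(1,4):NW a5@(2,0):NW a6@(3,3):NE a7@(3,0):S a8@(2,4):NW a9@(3,3):S
t=3: a0@(3,4):S a1@(1,3):NW a2@(0,4):S a3@(3,3):NE a4@(0,3):NW a5@(1,4):NW a6@(0,3):S a7@(0,0):S a8@(1,3):NW a9@(0,3):S
t=4: a0@(0,4):S a1@(0,2):NW a2@(1,4):S a3@(0,3):S a4@(3,2):NW a5@(0,3):NW a6@(1,3):S a7@(1,0):S a8@(0,2):NW a9@(1,3):S

(1, 3)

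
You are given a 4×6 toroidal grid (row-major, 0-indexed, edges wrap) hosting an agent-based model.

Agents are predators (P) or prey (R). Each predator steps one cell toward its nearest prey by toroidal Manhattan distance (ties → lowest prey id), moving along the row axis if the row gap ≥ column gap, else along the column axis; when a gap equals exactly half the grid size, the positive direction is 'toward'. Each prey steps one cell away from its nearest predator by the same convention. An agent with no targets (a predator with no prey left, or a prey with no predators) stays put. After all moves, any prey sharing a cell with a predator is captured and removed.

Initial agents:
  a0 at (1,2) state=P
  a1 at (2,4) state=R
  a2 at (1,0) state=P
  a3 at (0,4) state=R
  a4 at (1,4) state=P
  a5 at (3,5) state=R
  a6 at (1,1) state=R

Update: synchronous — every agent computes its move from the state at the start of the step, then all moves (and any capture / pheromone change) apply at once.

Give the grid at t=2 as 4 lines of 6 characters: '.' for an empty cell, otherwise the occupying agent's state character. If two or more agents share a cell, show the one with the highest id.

t=1: a0@(1,1):P a1@(3,4):R a2@(1,1):P a3@(3,4):R a4@(2,4):P a5@(2,5):R a6@(1,0):R
t=2: a0@(1,0):P a1@(0,4):R a2@(1,0):P a3@(0,4):R a4@(3,4):P a5@(2,0):R a6@(1,5):R

....R.
P....R
R.....
....P.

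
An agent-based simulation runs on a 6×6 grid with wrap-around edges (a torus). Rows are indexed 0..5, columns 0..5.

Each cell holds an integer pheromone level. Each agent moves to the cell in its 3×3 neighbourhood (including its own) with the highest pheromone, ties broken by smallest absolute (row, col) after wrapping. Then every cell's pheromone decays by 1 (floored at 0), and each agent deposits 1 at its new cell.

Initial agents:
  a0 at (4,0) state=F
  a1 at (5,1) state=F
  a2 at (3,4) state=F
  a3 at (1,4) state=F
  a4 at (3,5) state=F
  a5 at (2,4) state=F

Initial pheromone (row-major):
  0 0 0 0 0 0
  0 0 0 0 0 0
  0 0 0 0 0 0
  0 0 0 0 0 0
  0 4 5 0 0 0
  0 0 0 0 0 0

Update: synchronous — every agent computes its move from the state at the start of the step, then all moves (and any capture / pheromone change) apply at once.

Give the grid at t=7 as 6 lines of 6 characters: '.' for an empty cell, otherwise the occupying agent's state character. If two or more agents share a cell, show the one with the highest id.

...F..
......
F.....
......
..F...
......

t=1: a0@(4,1) a1@(4,2) a2@(2,3) a3@(0,3) a4@(2,0) a5@(1,3) | pheromone: 0 0 0 1 0 0 / 0 0 0 1 0 0 / 1 0 0 1 0 0 / 0 0 0 0 0 0 / 0 4 5 0 0 0 / 0 0 0 0 0 0
t=2: a0@(4,2) a1@(4,2) a2@(1,3) a3@(0,3) a4@(2,0) a5@(0,3) | pheromone: 0 0 0 2 0 0 / 0 0 0 1 0 0 / 1 0 0 0 0 0 / 0 0 0 0 0 0 / 0 3 6 0 0 0 / 0 0 0 0 0 0
t=3: a0@(4,2) a1@(4,2) a2@(0,3) a3@(0,3) a4@(2,0) a5@(0,3) | pheromone: 0 0 0 4 0 0 / 0 0 0 0 0 0 / 1 0 0 0 0 0 / 0 0 0 0 0 0 / 0 2 7 0 0 0 / 0 0 0 0 0 0
t=4: a0@(4,2) a1@(4,2) a2@(0,3) a3@(0,3) a4@(2,0) a5@(0,3) | pheromone: 0 0 0 6 0 0 / 0 0 0 0 0 0 / 1 0 0 0 0 0 / 0 0 0 0 0 0 / 0 1 8 0 0 0 / 0 0 0 0 0 0
t=5: a0@(4,2) a1@(4,2) a2@(0,3) a3@(0,3) a4@(2,0) a5@(0,3) | pheromone: 0 0 0 8 0 0 / 0 0 0 0 0 0 / 1 0 0 0 0 0 / 0 0 0 0 0 0 / 0 0 9 0 0 0 / 0 0 0 0 0 0
t=6: a0@(4,2) a1@(4,2) a2@(0,3) a3@(0,3) a4@(2,0) a5@(0,3) | pheromone: 0 0 0 10 0 0 / 0 0 0 0 0 0 / 1 0 0 0 0 0 / 0 0 0 0 0 0 / 0 0 10 0 0 0 / 0 0 0 0 0 0
t=7: a0@(4,2) a1@(4,2) a2@(0,3) a3@(0,3) a4@(2,0) a5@(0,3) | pheromone: 0 0 0 12 0 0 / 0 0 0 0 0 0 / 1 0 0 0 0 0 / 0 0 0 0 0 0 / 0 0 11 0 0 0 / 0 0 0 0 0 0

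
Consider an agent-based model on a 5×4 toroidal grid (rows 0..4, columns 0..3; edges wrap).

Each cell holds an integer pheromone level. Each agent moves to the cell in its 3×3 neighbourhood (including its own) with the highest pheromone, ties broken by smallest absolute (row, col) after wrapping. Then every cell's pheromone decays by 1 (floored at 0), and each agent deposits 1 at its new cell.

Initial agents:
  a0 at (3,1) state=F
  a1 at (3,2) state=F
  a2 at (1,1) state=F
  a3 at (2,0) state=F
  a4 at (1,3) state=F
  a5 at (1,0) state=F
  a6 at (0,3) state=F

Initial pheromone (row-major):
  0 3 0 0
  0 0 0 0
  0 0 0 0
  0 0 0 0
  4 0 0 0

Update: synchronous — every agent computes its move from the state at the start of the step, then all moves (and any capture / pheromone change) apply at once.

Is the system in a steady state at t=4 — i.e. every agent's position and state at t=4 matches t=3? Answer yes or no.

t=1: a0@(4,0) a1@(2,1) a2@(0,1) a3@(1,0) a4@(0,0) a5@(0,1) a6@(4,0) | pheromone: 1 4 0 0 / 1 0 0 0 / 0 1 0 0 / 0 0 0 0 / 5 0 0 0
t=2: a0@(4,0) a1@(1,0) a2@(4,0) a3@(0,1) a4@(4,0) a5@(4,0) a6@(4,0) | pheromone: 0 4 0 0 / 1 0 0 0 / 0 0 0 0 / 0 0 0 0 / 9 0 0 0
t=3: a0@(4,0) a1@(0,1) a2@(4,0) a3@(4,0) a4@(4,0) a5@(4,0) a6@(4,0) | pheromone: 0 4 0 0 / 0 0 0 0 / 0 0 0 0 / 0 0 0 0 / 14 0 0 0
t=4: a0@(4,0) a1@(4,0) a2@(4,0) a3@(4,0) a4@(4,0) a5@(4,0) a6@(4,0) | pheromone: 0 3 0 0 / 0 0 0 0 / 0 0 0 0 / 0 0 0 0 / 20 0 0 0

no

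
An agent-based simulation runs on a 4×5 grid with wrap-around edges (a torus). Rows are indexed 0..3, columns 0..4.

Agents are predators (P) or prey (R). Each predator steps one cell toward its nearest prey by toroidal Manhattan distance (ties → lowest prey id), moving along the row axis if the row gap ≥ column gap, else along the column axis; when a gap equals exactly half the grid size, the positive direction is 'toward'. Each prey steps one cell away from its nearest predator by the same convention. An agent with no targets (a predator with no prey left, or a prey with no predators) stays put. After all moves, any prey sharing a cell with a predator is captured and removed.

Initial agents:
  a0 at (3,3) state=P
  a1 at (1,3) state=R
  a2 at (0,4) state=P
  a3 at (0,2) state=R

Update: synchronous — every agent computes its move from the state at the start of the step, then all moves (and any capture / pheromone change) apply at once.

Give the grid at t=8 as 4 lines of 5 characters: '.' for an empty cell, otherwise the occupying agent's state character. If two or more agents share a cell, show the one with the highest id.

..R..
.....
.....
...P.

t=1: a0@(0,3):P a2@(1,4):P a3@(1,2):R
t=2: a0@(1,3):P a2@(1,3):P a3@(2,2):R
t=3: a0@(2,3):P a2@(2,3):P a3@(3,2):R
t=4: a0@(3,3):P a2@(3,3):P a3@(0,2):R
t=5: a0@(0,3):P a2@(0,3):P a3@(1,2):R
t=6: a0@(1,3):P a2@(1,3):P a3@(2,2):R
t=7: a0@(2,3):P a2@(2,3):P a3@(3,2):R
t=8: a0@(3,3):P a2@(3,3):P a3@(0,2):R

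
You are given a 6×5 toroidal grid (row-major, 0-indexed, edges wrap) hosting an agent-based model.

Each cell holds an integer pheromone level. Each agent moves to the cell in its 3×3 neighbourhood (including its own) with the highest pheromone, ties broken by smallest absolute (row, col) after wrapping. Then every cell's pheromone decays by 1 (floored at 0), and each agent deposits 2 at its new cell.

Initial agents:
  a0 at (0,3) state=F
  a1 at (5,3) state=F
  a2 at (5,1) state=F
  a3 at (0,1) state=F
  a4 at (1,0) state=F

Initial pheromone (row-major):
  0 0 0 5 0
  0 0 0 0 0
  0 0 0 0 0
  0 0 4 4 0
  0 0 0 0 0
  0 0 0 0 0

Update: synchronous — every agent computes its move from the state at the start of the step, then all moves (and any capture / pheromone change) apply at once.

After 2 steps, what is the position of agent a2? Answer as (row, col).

(0, 0)

t=1: a0@(0,3) a1@(0,3) a2@(0,0) a3@(0,0) a4@(0,0) | pheromone: 6 0 0 8 0 / 0 0 0 0 0 / 0 0 0 0 0 / 0 0 3 3 0 / 0 0 0 0 0 / 0 0 0 0 0
t=2: a0@(0,3) a1@(0,3) a2@(0,0) a3@(0,0) a4@(0,0) | pheromone: 11 0 0 11 0 / 0 0 0 0 0 / 0 0 0 0 0 / 0 0 2 2 0 / 0 0 0 0 0 / 0 0 0 0 0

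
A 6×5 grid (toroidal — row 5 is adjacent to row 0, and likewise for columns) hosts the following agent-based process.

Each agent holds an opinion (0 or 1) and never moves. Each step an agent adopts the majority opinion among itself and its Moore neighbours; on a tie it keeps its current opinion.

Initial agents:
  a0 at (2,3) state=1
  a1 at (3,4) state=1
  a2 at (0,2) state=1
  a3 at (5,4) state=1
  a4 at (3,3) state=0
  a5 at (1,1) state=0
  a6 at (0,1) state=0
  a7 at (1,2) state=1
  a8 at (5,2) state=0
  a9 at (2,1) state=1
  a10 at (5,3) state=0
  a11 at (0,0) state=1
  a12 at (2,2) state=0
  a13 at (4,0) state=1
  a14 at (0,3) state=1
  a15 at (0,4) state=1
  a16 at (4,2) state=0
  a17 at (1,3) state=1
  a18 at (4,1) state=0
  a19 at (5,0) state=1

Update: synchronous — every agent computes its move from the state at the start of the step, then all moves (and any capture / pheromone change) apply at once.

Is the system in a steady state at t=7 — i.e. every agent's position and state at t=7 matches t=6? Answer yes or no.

t=1: a0@(2,3):1 a1@(3,4):1 a2@(0,2):1 a3@(5,4):1 a4@(3,3):0 a5@(1,1):1 a6@(0,1):1 a7@(1,2):1 a8@(5,2):0 a9@(2,1):1 a10@(5,3):1 a11@(0,0):1 a12@(2,2):1 a13@(4,0):1 a14@(0,3):1 a15@(0,4):1 a16@(4,2):0 a17@(1,3):1 a18@(4,1):0 a19@(5,0):1
t=2: a0@(2,3):1 a1@(3,4):1 a2@(0,2):1 a3@(5,4):1 a4@(3,3):1 a5@(1,1):1 a6@(0,1):1 a7@(1,2):1 a8@(5,2):1 a9@(2,1):1 a10@(5,3):1 a11@(0,0):1 a12@(2,2):1 a13@(4,0):1 a14@(0,3):1 a15@(0,4):1 a16@(4,2):0 a17@(1,3):1 a18@(4,1):0 a19@(5,0):1
t=3: a0@(2,3):1 a1@(3,4):1 a2@(0,2):1 a3@(5,4):1 a4@(3,3):1 a5@(1,1):1 a6@(0,1):1 a7@(1,2):1 a8@(5,2):1 a9@(2,1):1 a10@(5,3):1 a11@(0,0):1 a12@(2,2):1 a13@(4,0):1 a14@(0,3):1 a15@(0,4):1 a16@(4,2):1 a17@(1,3):1 a18@(4,1):1 a19@(5,0):1
t=4: (unchanged — steady state)

yes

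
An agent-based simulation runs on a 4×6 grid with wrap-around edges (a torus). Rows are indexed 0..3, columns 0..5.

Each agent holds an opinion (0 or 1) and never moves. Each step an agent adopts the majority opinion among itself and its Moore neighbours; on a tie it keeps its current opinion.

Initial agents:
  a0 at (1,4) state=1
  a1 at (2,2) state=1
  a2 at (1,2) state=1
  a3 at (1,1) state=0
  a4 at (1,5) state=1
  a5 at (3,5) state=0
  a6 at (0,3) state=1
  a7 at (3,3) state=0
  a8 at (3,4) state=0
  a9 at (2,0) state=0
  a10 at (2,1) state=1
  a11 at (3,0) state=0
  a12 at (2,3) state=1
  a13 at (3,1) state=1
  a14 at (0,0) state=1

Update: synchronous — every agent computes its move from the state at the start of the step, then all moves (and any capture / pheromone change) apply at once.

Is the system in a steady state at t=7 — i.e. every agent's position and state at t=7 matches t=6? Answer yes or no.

yes

t=1: a0@(1,4):1 a1@(2,2):1 a2@(1,2):1 a3@(1,1):1 a4@(1,5):1 a5@(3,5):0 a6@(0,3):1 a7@(3,3):1 a8@(3,4):0 a9@(2,0):0 a10@(2,1):1 a11@(3,0):0 a12@(2,3):1 a13@(3,1):1 a14@(0,0):1
t=2: a0@(1,4):1 a1@(2,2):1 a2@(1,2):1 a3@(1,1):1 a4@(1,5):1 a5@(3,5):0 a6@(0,3):1 a7@(3,3):1 a8@(3,4):1 a9@(2,0):1 a10@(2,1):1 a11@(3,0):0 a12@(2,3):1 a13@(3,1):1 a14@(0,0):1
t=3: a0@(1,4):1 a1@(2,2):1 a2@(1,2):1 a3@(1,1):1 a4@(1,5):1 a5@(3,5):1 a6@(0,3):1 a7@(3,3):1 a8@(3,4):1 a9@(2,0):1 a10@(2,1):1 a11@(3,0):1 a12@(2,3):1 a13@(3,1):1 a14@(0,0):1
t=4: (unchanged — steady state)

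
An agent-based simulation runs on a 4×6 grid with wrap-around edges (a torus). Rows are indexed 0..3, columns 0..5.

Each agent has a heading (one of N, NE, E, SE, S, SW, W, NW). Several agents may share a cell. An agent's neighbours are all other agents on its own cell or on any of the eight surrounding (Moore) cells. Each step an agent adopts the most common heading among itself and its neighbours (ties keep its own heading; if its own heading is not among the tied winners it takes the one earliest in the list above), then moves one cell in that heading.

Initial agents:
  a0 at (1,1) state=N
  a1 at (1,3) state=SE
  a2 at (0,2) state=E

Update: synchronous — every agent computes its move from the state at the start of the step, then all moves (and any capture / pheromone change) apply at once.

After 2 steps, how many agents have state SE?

1

t=1: a0@(0,1):N a1@(2,4):SE a2@(0,3):E
t=2: a0@(3,1):N a1@(3,5):SE a2@(0,4):E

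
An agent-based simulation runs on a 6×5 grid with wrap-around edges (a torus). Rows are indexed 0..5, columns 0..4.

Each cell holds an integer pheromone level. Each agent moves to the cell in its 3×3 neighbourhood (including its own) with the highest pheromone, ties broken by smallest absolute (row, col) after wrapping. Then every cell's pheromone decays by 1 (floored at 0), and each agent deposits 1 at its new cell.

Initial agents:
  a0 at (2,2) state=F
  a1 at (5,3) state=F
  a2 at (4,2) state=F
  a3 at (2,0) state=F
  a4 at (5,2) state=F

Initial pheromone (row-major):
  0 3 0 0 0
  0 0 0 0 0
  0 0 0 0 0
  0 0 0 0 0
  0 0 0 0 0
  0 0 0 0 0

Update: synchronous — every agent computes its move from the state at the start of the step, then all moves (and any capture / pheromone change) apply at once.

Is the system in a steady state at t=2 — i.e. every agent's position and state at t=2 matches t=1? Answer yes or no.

no

t=1: a0@(1,1) a1@(0,2) a2@(3,1) a3@(1,0) a4@(0,1) | pheromone: 0 3 1 0 0 / 1 1 0 0 0 / 0 0 0 0 0 / 0 1 0 0 0 / 0 0 0 0 0 / 0 0 0 0 0
t=2: a0@(0,1) a1@(0,1) a2@(3,1) a3@(0,1) a4@(0,1) | pheromone: 0 6 0 0 0 / 0 0 0 0 0 / 0 0 0 0 0 / 0 1 0 0 0 / 0 0 0 0 0 / 0 0 0 0 0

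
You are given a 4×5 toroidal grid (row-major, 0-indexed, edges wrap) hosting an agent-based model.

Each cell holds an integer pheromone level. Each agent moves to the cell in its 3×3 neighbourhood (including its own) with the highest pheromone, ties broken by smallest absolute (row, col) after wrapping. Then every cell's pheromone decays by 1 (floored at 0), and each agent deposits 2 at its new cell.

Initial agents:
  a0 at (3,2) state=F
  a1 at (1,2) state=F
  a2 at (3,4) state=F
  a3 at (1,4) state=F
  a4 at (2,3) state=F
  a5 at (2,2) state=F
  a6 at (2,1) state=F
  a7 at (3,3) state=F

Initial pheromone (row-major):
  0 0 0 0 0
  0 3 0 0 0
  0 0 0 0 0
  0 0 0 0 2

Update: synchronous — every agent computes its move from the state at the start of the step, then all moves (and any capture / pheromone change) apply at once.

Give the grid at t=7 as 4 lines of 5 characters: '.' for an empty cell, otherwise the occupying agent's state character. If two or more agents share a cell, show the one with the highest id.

.....
.F...
.....
....F

t=1: a0@(0,1) a1@(1,1) a2@(3,4) a3@(0,0) a4@(3,4) a5@(1,1) a6@(1,1) a7@(3,4) | pheromone: 2 2 0 0 0 / 0 8 0 0 0 / 0 0 0 0 0 / 0 0 0 0 7
t=2: a0@(1,1) a1@(1,1) a2@(3,4) a3@(1,1) a4@(3,4) a5@(1,1) a6@(1,1) a7@(3,4) | pheromone: 1 1 0 0 0 / 0 17 0 0 0 / 0 0 0 0 0 / 0 0 0 0 12
t=3: a0@(1,1) a1@(1,1) a2@(3,4) a3@(1,1) a4@(3,4) a5@(1,1) a6@(1,1) a7@(3,4) | pheromone: 0 0 0 0 0 / 0 26 0 0 0 / 0 0 0 0 0 / 0 0 0 0 17
t=4: a0@(1,1) a1@(1,1) a2@(3,4) a3@(1,1) a4@(3,4) a5@(1,1) a6@(1,1) a7@(3,4) | pheromone: 0 0 0 0 0 / 0 35 0 0 0 / 0 0 0 0 0 / 0 0 0 0 22
t=5: a0@(1,1) a1@(1,1) a2@(3,4) a3@(1,1) a4@(3,4) a5@(1,1) a6@(1,1) a7@(3,4) | pheromone: 0 0 0 0 0 / 0 44 0 0 0 / 0 0 0 0 0 / 0 0 0 0 27
t=6: a0@(1,1) a1@(1,1) a2@(3,4) a3@(1,1) a4@(3,4) a5@(1,1) a6@(1,1) a7@(3,4) | pheromone: 0 0 0 0 0 / 0 53 0 0 0 / 0 0 0 0 0 / 0 0 0 0 32
t=7: a0@(1,1) a1@(1,1) a2@(3,4) a3@(1,1) a4@(3,4) a5@(1,1) a6@(1,1) a7@(3,4) | pheromone: 0 0 0 0 0 / 0 62 0 0 0 / 0 0 0 0 0 / 0 0 0 0 37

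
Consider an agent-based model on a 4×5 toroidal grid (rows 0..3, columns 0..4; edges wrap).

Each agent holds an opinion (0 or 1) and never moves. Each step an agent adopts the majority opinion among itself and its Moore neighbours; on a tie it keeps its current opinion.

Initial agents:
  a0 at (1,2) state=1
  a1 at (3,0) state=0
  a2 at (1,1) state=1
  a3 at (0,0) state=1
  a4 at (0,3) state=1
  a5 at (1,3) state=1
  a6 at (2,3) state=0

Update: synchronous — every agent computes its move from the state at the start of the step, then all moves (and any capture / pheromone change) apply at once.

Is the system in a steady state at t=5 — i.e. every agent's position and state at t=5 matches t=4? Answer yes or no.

t=1: a0@(1,2):1 a1@(3,0):0 a2@(1,1):1 a3@(0,0):1 a4@(0,3):1 a5@(1,3):1 a6@(2,3):1
t=2: (unchanged — steady state)

yes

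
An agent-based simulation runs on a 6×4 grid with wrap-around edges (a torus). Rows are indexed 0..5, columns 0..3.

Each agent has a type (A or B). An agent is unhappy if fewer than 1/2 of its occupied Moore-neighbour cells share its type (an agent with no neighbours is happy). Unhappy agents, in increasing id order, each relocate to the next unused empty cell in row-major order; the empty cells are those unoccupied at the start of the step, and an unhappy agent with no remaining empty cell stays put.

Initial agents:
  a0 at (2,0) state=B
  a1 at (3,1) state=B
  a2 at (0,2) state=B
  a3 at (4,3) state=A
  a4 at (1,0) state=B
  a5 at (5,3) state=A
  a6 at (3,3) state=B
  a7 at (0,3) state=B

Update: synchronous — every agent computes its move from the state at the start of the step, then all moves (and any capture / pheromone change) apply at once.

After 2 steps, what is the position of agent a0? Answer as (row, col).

t=1: a0@(2,0):B a1@(3,1):B a2@(0,2):B a3@(4,3):A a4@(1,0):B a5@(0,0):A a6@(3,3):B a7@(0,3):B
t=2: a0@(2,0):B a1@(3,1):B a2@(0,2):B a3@(0,1):A a4@(1,0):B a5@(1,1):A a6@(3,3):B a7@(0,3):B

(2, 0)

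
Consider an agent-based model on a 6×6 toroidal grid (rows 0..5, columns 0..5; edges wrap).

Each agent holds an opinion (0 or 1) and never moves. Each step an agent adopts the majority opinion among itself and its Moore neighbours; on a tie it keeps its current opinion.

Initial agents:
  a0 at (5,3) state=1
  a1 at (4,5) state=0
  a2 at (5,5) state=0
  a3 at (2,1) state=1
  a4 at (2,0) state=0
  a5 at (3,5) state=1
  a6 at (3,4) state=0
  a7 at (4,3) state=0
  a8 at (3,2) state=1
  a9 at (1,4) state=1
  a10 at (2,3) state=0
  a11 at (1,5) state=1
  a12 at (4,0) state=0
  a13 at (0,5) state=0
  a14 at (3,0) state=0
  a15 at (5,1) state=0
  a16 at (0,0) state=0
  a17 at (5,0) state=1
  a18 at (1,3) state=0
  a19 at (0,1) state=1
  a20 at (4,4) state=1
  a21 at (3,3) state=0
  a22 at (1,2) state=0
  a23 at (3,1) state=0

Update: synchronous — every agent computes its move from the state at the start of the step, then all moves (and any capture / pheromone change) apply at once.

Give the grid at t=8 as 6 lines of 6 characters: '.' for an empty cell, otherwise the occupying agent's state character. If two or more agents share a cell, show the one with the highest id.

00...0
..0000
00.0..
000000
0..000
00.0.0

t=1: a0@(5,3):1 a1@(4,5):0 a2@(5,5):0 a3@(2,1):0 a4@(2,0):0 a5@(3,5):0 a6@(3,4):0 a7@(4,3):0 a8@(3,2):0 a9@(1,4):0 a10@(2,3):0 a11@(1,5):0 a12@(4,0):0 a13@(0,5):0 a14@(3,0):0 a15@(5,1):0 a16@(0,0):0 a17@(5,0):0 a18@(1,3):0 a19@(0,1):0 a20@(4,4):0 a21@(3,3):0 a22@(1,2):0 a23@(3,1):0
t=2: a0@(5,3):0 a1@(4,5):0 a2@(5,5):0 a3@(2,1):0 a4@(2,0):0 a5@(3,5):0 a6@(3,4):0 a7@(4,3):0 a8@(3,2):0 a9@(1,4):0 a10@(2,3):0 a11@(1,5):0 a12@(4,0):0 a13@(0,5):0 a14@(3,0):0 a15@(5,1):0 a16@(0,0):0 a17@(5,0):0 a18@(1,3):0 a19@(0,1):0 a20@(4,4):0 a21@(3,3):0 a22@(1,2):0 a23@(3,1):0
t=3: (unchanged — steady state)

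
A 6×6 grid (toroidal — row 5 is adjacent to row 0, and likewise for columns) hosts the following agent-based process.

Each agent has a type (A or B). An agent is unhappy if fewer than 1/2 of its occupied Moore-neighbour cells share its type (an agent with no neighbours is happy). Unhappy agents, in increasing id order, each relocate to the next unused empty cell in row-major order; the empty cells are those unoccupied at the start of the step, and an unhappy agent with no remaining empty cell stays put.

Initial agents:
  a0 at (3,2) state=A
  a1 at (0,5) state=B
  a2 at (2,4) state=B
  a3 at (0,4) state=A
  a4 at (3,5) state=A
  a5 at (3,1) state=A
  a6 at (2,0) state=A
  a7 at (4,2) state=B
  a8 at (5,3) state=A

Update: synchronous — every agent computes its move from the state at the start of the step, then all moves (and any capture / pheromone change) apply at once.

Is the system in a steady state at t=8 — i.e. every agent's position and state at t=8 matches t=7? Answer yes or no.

yes

t=1: a0@(3,2):A a1@(0,0):B a2@(0,1):B a3@(0,4):A a4@(3,5):A a5@(3,1):A a6@(2,0):A a7@(0,2):B a8@(5,3):A
t=2: (unchanged — steady state)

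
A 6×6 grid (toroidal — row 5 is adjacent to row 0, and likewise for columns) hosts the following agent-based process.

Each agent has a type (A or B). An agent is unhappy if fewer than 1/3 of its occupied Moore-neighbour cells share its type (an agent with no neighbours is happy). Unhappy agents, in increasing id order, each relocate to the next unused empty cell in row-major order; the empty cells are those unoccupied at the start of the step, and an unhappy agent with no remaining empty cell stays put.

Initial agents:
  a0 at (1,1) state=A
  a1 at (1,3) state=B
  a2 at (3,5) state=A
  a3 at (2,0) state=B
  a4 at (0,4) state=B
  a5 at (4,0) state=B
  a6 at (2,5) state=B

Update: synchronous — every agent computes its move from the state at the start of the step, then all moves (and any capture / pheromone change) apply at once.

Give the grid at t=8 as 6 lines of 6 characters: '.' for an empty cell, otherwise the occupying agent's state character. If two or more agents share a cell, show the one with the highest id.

AAB.B.
...B..
B....B
......
......
......

t=1: a0@(0,0):A a1@(1,3):B a2@(0,1):A a3@(2,0):B a4@(0,4):B a5@(0,2):B a6@(2,5):B
t=2: (unchanged — steady state)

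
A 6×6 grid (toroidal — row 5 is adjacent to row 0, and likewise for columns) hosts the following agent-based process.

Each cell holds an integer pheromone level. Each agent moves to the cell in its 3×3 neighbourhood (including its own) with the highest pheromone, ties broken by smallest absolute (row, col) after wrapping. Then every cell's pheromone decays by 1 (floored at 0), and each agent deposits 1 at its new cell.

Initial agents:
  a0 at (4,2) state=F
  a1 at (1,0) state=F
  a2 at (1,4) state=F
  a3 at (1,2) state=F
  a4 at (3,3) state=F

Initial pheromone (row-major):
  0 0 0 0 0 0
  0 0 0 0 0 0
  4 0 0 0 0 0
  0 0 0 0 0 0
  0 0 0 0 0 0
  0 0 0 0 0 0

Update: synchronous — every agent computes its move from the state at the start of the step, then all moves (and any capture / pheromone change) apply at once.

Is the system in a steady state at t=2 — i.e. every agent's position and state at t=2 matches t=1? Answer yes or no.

t=1: a0@(3,1) a1@(2,0) a2@(0,3) a3@(0,1) a4@(2,2) | pheromone: 0 1 0 1 0 0 / 0 0 0 0 0 0 / 4 0 1 0 0 0 / 0 1 0 0 0 0 / 0 0 0 0 0 0 / 0 0 0 0 0 0
t=2: a0@(2,0) a1@(2,0) a2@(0,3) a3@(0,1) a4@(2,2) | pheromone: 0 1 0 1 0 0 / 0 0 0 0 0 0 / 5 0 1 0 0 0 / 0 0 0 0 0 0 / 0 0 0 0 0 0 / 0 0 0 0 0 0

no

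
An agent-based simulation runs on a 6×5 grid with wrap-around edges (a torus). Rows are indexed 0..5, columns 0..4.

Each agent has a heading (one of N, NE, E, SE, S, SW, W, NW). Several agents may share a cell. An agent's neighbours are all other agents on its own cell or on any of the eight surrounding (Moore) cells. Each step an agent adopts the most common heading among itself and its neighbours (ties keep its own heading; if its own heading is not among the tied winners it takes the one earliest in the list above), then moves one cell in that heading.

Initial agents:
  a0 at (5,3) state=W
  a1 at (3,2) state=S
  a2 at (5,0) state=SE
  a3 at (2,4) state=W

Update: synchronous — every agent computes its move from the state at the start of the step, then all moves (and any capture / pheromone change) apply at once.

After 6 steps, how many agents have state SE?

1

t=1: a0@(5,2):W a1@(4,2):S a2@(0,1):SE a3@(2,3):W
t=2: a0@(5,1):W a1@(5,2):S a2@(1,2):SE a3@(2,2):W
t=3: a0@(5,0):W a1@(0,2):S a2@(2,3):SE a3@(2,1):W
t=4: a0@(5,4):W a1@(1,2):S a2@(3,4):SE a3@(2,0):W
t=5: a0@(5,3):W a1@(2,2):S a2@(4,0):SE a3@(2,4):W
t=6: a0@(5,2):W a1@(3,2):S a2@(5,1):SE a3@(2,3):W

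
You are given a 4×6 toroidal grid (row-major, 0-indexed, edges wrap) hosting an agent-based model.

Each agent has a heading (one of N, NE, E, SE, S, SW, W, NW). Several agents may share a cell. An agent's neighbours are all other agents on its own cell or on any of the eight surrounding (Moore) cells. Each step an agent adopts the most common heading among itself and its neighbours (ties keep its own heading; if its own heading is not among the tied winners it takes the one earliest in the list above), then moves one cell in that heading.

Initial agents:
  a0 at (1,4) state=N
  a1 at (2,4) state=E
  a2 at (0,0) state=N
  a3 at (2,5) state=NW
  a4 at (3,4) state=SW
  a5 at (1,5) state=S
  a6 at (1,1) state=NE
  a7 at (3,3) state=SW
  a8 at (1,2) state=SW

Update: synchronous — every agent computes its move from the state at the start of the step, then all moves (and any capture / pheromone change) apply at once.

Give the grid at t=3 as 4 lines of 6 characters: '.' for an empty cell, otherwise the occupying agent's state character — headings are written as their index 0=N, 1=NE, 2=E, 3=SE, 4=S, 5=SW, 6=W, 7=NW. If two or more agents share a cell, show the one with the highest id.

t=1: a0@(0,4):N a1@(3,3):SW a2@(3,0):N a3@(1,4):NW a4@(0,3):SW a5@(0,5):N a6@(0,2):NE a7@(0,2):SW a8@(2,1):SW
t=2: a0@(3,4):N a1@(0,2):SW a2@(2,0):N a3@(0,4):N a4@(1,2):SW a5@(3,5):N a6@(1,1):SW a7@(1,1):SW a8@(3,0):SW
t=3: a0@(2,4):N a1@(1,1):SW a2@(3,5):SW a3@(3,4):N a4@(2,1):SW a5@(2,5):N a6@(2,0):SW a7@(2,0):SW a8@(2,0):N

......
.5....
05..00
....05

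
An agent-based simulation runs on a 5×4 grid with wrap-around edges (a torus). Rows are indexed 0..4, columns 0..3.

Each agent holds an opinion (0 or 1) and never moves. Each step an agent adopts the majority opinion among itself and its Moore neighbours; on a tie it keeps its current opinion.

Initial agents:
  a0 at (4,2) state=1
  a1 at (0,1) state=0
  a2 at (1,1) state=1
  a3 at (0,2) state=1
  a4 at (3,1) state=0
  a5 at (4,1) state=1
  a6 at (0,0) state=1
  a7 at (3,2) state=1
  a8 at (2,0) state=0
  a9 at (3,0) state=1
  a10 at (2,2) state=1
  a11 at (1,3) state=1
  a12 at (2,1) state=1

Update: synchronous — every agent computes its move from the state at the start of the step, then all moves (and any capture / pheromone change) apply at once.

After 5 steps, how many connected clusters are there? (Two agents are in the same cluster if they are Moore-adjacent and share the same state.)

t=1: a0@(4,2):1 a1@(0,1):1 a2@(1,1):1 a3@(0,2):1 a4@(3,1):1 a5@(4,1):1 a6@(0,0):1 a7@(3,2):1 a8@(2,0):1 a9@(3,0):1 a10@(2,2):1 a11@(1,3):1 a12@(2,1):1
t=2: (unchanged — steady state)

1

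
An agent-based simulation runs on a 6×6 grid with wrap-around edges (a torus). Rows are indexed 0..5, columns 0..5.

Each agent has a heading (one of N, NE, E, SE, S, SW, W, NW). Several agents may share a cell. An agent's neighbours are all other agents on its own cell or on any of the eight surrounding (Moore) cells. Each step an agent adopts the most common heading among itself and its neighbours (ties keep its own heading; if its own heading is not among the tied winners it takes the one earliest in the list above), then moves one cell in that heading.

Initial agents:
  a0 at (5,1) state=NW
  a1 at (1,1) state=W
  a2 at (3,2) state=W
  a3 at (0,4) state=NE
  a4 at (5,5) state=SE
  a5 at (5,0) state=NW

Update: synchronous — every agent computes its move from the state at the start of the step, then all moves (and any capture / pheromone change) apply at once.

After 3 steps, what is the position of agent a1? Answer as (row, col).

(1, 4)

t=1: a0@(4,0):NW a1@(1,0):W a2@(3,1):W a3@(5,5):NE a4@(0,0):SE a5@(4,5):NW
t=2: a0@(3,5):NW a1@(1,5):W a2@(3,0):W a3@(4,4):NW a4@(1,1):SE a5@(3,4):NW
t=3: a0@(2,4):NW a1@(1,4):W a2@(3,5):W a3@(3,3):NW a4@(2,2):SE a5@(2,3):NW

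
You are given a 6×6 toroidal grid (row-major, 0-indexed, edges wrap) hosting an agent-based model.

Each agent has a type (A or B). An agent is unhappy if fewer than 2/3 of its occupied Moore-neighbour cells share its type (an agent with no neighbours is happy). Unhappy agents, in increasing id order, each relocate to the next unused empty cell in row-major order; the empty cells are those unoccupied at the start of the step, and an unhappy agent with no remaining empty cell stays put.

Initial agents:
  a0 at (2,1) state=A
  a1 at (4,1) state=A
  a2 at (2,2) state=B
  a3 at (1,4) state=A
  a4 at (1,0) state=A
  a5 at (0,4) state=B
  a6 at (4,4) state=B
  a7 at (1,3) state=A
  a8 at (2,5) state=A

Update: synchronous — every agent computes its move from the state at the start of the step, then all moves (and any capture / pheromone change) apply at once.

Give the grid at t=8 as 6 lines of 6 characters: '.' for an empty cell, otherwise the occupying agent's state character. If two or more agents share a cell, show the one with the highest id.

t=1: a0@(0,0):A a1@(4,1):A a2@(0,1):B a3@(1,4):A a4@(1,0):A a5@(0,2):B a6@(4,4):B a7@(0,3):A a8@(2,5):A
t=2: a0@(0,4):A a1@(4,1):A a2@(0,5):B a3@(1,4):A a4@(1,0):A a5@(1,1):B a6@(4,4):B a7@(1,2):A a8@(2,5):A
t=3: a0@(0,0):A a1@(4,1):A a2@(0,1):B a3@(1,4):A a4@(0,2):A a5@(0,3):B a6@(4,4):B a7@(1,3):A a8@(2,5):A
t=4: a0@(0,4):A a1@(4,1):A a2@(0,5):B a3@(1,4):A a4@(1,0):A a5@(1,1):B a6@(4,4):B a7@(1,3):A a8@(2,5):A
t=5: a0@(0,4):A a1@(4,1):A a2@(0,0):B a3@(1,4):A a4@(0,1):A a5@(0,2):B a6@(4,4):B a7@(1,3):A a8@(2,5):A
t=6: a0@(0,4):A a1@(4,1):A a2@(0,3):B a3@(1,4):A a4@(0,5):A a5@(1,0):B a6@(4,4):B a7@(1,3):A a8@(2,5):A
t=7: a0@(0,4):A a1@(4,1):A a2@(0,0):B a3@(1,4):A a4@(0,5):A a5@(0,1):B a6@(4,4):B a7@(1,3):A a8@(0,2):A
t=8: a0@(0,4):A a1@(4,1):A a2@(0,3):B a3@(1,4):A a4@(0,5):A a5@(1,0):B a6@(4,4):B a7@(1,3):A a8@(1,1):A

...BAA
BA.AA.
......
......
.A..B.
......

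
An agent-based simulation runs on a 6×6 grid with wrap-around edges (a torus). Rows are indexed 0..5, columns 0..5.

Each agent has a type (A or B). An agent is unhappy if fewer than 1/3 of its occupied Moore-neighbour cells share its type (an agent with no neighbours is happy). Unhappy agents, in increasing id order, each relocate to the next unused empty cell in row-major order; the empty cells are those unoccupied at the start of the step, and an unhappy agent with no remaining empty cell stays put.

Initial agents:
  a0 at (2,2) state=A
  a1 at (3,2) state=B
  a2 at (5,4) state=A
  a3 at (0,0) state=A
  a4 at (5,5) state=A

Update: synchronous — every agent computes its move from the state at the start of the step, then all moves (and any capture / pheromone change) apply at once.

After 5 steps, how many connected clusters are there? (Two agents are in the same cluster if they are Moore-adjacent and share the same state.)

2

t=1: a0@(0,1):A a1@(0,2):B a2@(5,4):A a3@(0,0):A a4@(5,5):A
t=2: a0@(0,1):A a1@(0,3):B a2@(5,4):A a3@(0,0):A a4@(5,5):A
t=3: a0@(0,1):A a1@(0,2):B a2@(5,4):A a3@(0,0):A a4@(5,5):A
t=4: a0@(0,1):A a1@(0,3):B a2@(5,4):A a3@(0,0):A a4@(5,5):A
t=5: a0@(0,1):A a1@(0,2):B a2@(5,4):A a3@(0,0):A a4@(5,5):A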